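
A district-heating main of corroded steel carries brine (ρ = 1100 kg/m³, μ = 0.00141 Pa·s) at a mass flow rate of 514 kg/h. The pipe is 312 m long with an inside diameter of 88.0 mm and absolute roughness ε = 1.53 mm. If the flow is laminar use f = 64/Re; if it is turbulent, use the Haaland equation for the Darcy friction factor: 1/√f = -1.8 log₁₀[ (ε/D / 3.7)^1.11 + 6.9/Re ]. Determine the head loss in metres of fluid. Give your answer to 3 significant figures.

h_f ≈ 0.00360 m

ṁ = 514 kg/h = 514/3600 = 0.1428 kg/s.
A = πD²/4 = π(0.088)²/4 = 0.006082 m²; mean velocity V = ṁ/(ρA) = 0.1428/(1100 · 0.006082) = 0.02134 m/s.
Reynolds number Re = ρVD/μ = 1100 · 0.02134 · 0.088 / 0.00141 = 1465.
Re < 2300 → laminar flow, so f = 64/Re = 64/1465 = 0.04368 (the turbulent correlation is not needed).
Darcy-Weisbach: ΔP = f(L/D)(ρV²/2) = 0.04368·(312/0.088)·(1100·0.02134²/2) = 0.04368·3545·0.2505 = 38.79 Pa.
Head loss h_f = ΔP/(ρg) = 38.79/(1100·9.81) = 0.00360 m.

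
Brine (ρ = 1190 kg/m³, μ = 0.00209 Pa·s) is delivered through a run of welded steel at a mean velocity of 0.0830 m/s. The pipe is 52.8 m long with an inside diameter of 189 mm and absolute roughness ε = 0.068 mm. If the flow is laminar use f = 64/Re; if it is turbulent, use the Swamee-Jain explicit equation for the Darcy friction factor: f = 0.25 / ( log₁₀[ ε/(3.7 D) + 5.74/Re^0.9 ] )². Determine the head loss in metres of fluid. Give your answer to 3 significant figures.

Reynolds number Re = ρVD/μ = 1190 · 0.083 · 0.189 / 0.00209 = 8932.
Re > 4000 → turbulent. Relative roughness ε/D = 6.8e-05/0.189 = 0.00036. Swamee-Jain: f = 0.25/(log₁₀[0.00036/3.7 + 5.74/8932^0.9])² = 0.25/(log₁₀[9.72e-05 + 0.0016])² = 0.25/(-2.771)² = 0.03255.
Darcy-Weisbach: ΔP = f(L/D)(ρV²/2) = 0.03255·(52.8/0.189)·(1190·0.083²/2) = 0.03255·279.4·4.099 = 37.28 Pa.
Head loss h_f = ΔP/(ρg) = 37.28/(1190·9.81) = 0.00319 m.

h_f ≈ 0.00319 m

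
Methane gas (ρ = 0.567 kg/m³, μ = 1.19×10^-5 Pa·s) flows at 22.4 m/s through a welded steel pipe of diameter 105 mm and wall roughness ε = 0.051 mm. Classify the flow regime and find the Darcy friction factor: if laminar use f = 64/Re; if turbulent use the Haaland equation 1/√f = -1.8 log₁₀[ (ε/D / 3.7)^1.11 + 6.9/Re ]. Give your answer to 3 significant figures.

f ≈ 0.0197

Re = ρVD/μ = 0.567·22.4·0.105/1.19e-05 = 1.121e+05.
Re > 4000 → turbulent. ε/D = 5.1e-05/0.105 = 0.000486; Haaland: 1/√f = -1.8 log₁₀[4.91e-05 + 6.16e-05] = 7.121, so f = 0.01972.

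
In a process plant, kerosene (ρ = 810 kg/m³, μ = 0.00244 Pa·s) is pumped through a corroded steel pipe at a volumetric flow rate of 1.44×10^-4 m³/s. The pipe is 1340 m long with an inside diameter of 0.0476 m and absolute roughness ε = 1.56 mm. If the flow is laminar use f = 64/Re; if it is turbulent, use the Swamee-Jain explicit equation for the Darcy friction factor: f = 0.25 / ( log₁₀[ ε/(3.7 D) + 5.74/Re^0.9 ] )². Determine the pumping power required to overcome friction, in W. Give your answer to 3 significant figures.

Cross-sectional area A = πD²/4 = π(0.0476)²/4 = 0.00178 m²; mean velocity V = Q/A = 0.000144/0.00178 = 0.08092 m/s.
Reynolds number Re = ρVD/μ = 810 · 0.08092 · 0.0476 / 0.00244 = 1279.
Re < 2300 → laminar flow, so f = 64/Re = 64/1279 = 0.05005 (the turbulent correlation is not needed).
Darcy-Weisbach: ΔP = f(L/D)(ρV²/2) = 0.05005·(1340/0.0476)·(810·0.08092²/2) = 0.05005·2.815e+04·2.652 = 3737 Pa.
Pumping power P = QΔP = 0.000144·3737 = 0.5381 W = 0.538 W.

P ≈ 0.538 W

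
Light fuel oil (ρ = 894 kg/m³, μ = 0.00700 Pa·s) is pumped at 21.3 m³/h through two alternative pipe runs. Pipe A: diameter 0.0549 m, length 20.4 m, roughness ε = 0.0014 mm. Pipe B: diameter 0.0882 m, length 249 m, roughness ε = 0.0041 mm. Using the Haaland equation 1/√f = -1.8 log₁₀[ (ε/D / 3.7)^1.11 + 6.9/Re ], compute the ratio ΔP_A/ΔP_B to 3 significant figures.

ΔP_A/ΔP_B ≈ 0.774

Pipe A: V = Q/A = 0.005917/0.002367 = 2.499 m/s; Re = 1.752e+04; ε/D = 2.55e-05; Haaland → f = 0.02666; ΔP_A = f(L/D)(ρV²/2) = 2.766e+04 Pa.
Pipe B: V = Q/A = 0.005917/0.00611 = 0.9684 m/s; Re = 1.091e+04; ε/D = 4.65e-05; Haaland → f = 0.03021; ΔP_B = f(L/D)(ρV²/2) = 3.575e+04 Pa.
ΔP_A/ΔP_B = 2.766e+04/3.575e+04 = 0.774.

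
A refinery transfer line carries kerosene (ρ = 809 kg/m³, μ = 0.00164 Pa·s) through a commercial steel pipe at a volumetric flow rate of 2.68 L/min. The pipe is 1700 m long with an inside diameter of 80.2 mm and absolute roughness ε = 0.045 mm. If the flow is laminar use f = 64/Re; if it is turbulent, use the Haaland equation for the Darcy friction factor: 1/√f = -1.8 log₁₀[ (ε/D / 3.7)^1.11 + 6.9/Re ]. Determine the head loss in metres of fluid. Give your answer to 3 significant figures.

h_f ≈ 0.0155 m

Q = 2.68 L/min = 2.68/60000 = 4.467e-05 m³/s.
Cross-sectional area A = πD²/4 = π(0.0802)²/4 = 0.005052 m²; mean velocity V = Q/A = 4.467e-05/0.005052 = 0.008842 m/s.
Reynolds number Re = ρVD/μ = 809 · 0.008842 · 0.0802 / 0.00164 = 349.8.
Re < 2300 → laminar flow, so f = 64/Re = 64/349.8 = 0.183 (the turbulent correlation is not needed).
Darcy-Weisbach: ΔP = f(L/D)(ρV²/2) = 0.183·(1700/0.0802)·(809·0.008842²/2) = 0.183·2.12e+04·0.03162 = 122.6 Pa.
Head loss h_f = ΔP/(ρg) = 122.6/(809·9.81) = 0.0155 m.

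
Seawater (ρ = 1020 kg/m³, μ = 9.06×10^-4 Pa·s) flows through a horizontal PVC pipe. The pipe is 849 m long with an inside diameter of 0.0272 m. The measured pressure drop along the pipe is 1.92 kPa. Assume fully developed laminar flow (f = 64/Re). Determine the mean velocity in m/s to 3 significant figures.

For laminar flow, f = 64/Re with Re = ρVD/μ, so Darcy-Weisbach reduces to ΔP = 32μLV/D². Solving for V: V = ΔP·D²/(32μL) = 1920·(0.0272)²/(32·0.000906·849) = 0.05771 m/s.
Check: Re = ρVD/μ = 1020·0.05771·0.0272/0.000906 = 1767 < 2300, so the laminar assumption holds.

V ≈ 0.0577 m/s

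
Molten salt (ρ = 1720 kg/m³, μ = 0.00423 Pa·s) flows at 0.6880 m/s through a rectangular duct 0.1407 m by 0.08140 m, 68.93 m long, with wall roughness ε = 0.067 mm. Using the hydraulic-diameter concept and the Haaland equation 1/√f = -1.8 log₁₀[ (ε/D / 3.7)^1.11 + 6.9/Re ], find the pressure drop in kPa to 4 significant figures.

ΔP ≈ 6.805 kPa

Hydraulic diameter D_h = 4A/P = 4·(0.1407·0.0814)/(2·(0.1407+0.0814)) = 0.04581/0.4442 = 0.1031 m.
Re = ρVD_h/μ = 1720·0.688·0.1031/0.00423 = 2.885e+04.
ε/D_h = 6.7e-05/0.1031 = 0.00065; Haaland gives 1/√f = -1.8 log₁₀[6.78e-05+0.000239] = 6.323, so f = 0.02501.
ΔP = f(L/D_h)(ρV²/2) = 0.02501·68.93/0.1031·407.1 = 6805 Pa.
ΔP = 6.805 kPa.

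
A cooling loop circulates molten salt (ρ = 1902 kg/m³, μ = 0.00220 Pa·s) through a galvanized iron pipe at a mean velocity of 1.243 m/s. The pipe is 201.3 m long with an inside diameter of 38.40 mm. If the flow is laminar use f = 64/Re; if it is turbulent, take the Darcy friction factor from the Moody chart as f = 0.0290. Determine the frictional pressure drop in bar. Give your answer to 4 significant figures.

ΔP ≈ 2.234 bar

Reynolds number Re = ρVD/μ = 1902 · 1.243 · 0.0384 / 0.0022 = 4.127e+04.
Re > 4000 → turbulent; use the Moody-chart value f = 0.0290.
Darcy-Weisbach: ΔP = f(L/D)(ρV²/2) = 0.029·(201.3/0.0384)·(1902·1.243²/2) = 0.029·5242·1469 = 2.234e+05 Pa.
ΔP = 2.234e+05 Pa = 2.234 bar.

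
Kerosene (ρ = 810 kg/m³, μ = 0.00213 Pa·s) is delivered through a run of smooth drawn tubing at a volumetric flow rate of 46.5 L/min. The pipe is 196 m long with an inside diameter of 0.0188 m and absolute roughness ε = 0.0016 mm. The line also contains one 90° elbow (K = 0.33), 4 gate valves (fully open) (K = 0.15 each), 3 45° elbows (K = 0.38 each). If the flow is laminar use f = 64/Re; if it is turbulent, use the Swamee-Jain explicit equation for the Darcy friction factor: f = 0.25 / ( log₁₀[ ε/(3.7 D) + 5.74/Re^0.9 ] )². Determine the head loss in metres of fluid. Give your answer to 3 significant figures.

h_f ≈ 109 m

Q = 46.5 L/min = 46.5/60000 = 0.000775 m³/s.
Cross-sectional area A = πD²/4 = π(0.0188)²/4 = 0.0002776 m²; mean velocity V = Q/A = 0.000775/0.0002776 = 2.792 m/s.
Reynolds number Re = ρVD/μ = 810 · 2.792 · 0.0188 / 0.00213 = 1.996e+04.
Re > 4000 → turbulent. Relative roughness ε/D = 1.6e-06/0.0188 = 8.51e-05. Swamee-Jain: f = 0.25/(log₁₀[8.51e-05/3.7 + 5.74/1.996e+04^0.9])² = 0.25/(log₁₀[2.3e-05 + 0.000774])² = 0.25/(-3.099)² = 0.02604.
Total minor-loss coefficient ΣK = 1·0.33 + 4·0.15 + 3·0.38 = 2.07.
ΔP = [f·L/D + ΣK]·(ρV²/2) = [0.02604·196/0.0188 + 2.07]·(810·2.792²/2) = [271.5 + 2.07]·3157 = 8.635e+05 Pa.
Head loss h_f = ΔP/(ρg) = 8.635e+05/(810·9.81) = 109 m.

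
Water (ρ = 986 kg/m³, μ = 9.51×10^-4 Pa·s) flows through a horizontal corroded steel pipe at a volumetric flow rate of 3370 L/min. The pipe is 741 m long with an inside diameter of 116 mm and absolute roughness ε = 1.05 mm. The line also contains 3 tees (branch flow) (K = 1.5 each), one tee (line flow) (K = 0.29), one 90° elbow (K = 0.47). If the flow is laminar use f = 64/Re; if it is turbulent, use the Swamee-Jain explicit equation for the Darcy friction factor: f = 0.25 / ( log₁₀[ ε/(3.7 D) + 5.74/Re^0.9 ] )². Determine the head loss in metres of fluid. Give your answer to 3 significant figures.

Q = 3370 L/min = 3370/60000 = 0.05617 m³/s.
Cross-sectional area A = πD²/4 = π(0.116)²/4 = 0.01057 m²; mean velocity V = Q/A = 0.05617/0.01057 = 5.315 m/s.
Reynolds number Re = ρVD/μ = 986 · 5.315 · 0.116 / 0.000951 = 6.392e+05.
Re > 4000 → turbulent. Relative roughness ε/D = 0.00105/0.116 = 0.00905. Swamee-Jain: f = 0.25/(log₁₀[0.00905/3.7 + 5.74/6.392e+05^0.9])² = 0.25/(log₁₀[0.00245 + 3.42e-05])² = 0.25/(-2.605)² = 0.03683.
Total minor-loss coefficient ΣK = 3·1.5 + 1·0.29 + 1·0.47 = 5.26.
ΔP = [f·L/D + ΣK]·(ρV²/2) = [0.03683·741/0.116 + 5.26]·(986·5.315²/2) = [235.3 + 5.26]·1.392e+04 = 3.349e+06 Pa.
Head loss h_f = ΔP/(ρg) = 3.349e+06/(986·9.81) = 346 m.

h_f ≈ 346 m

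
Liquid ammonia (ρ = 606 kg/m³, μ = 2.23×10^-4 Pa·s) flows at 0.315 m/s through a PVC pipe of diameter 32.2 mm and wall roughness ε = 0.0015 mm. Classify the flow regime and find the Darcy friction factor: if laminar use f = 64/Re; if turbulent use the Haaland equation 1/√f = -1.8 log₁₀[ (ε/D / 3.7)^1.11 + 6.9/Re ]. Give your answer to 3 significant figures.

Re = ρVD/μ = 606·0.315·0.0322/0.000223 = 2.756e+04.
Re > 4000 → turbulent. ε/D = 1.5e-06/0.0322 = 4.66e-05; Haaland: 1/√f = -1.8 log₁₀[3.64e-06 + 0.00025] = 6.471, so f = 0.02388.

f ≈ 0.0239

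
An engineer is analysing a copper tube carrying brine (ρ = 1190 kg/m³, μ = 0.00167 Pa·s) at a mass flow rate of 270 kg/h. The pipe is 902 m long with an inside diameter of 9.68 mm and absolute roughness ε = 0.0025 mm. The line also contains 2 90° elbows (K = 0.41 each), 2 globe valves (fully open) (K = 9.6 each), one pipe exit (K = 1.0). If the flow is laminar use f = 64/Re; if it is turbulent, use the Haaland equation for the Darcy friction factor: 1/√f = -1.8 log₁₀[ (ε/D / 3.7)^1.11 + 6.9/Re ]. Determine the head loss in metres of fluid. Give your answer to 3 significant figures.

h_f ≈ 127 m

ṁ = 270 kg/h = 270/3600 = 0.075 kg/s.
A = πD²/4 = π(0.00968)²/4 = 7.359e-05 m²; mean velocity V = ṁ/(ρA) = 0.075/(1190 · 7.359e-05) = 0.8564 m/s.
Reynolds number Re = ρVD/μ = 1190 · 0.8564 · 0.00968 / 0.00167 = 5907.
Re > 4000 → turbulent. Relative roughness ε/D = 2.5e-06/0.00968 = 0.000258. Haaland: 1/√f = -1.8 log₁₀[(0.000258/3.7)^1.11 + 6.9/5907] = -1.8 log₁₀[2.44e-05 + 0.00117] = 5.262, so f = 0.03611.
Total minor-loss coefficient ΣK = 2·0.41 + 2·9.6 + 1·1 = 21.
ΔP = [f·L/D + ΣK]·(ρV²/2) = [0.03611·902/0.00968 + 21]·(1190·0.8564²/2) = [3365 + 21]·436.4 = 1.478e+06 Pa.
Head loss h_f = ΔP/(ρg) = 1.478e+06/(1190·9.81) = 127 m.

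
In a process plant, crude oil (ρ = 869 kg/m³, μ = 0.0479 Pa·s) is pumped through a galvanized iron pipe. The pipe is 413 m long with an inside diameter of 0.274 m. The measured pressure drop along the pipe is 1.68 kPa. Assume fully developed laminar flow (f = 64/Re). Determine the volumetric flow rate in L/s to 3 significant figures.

Q ≈ 11.7 L/s

For laminar flow, f = 64/Re with Re = ρVD/μ, so Darcy-Weisbach reduces to ΔP = 32μLV/D². Solving for V: V = ΔP·D²/(32μL) = 1680·(0.274)²/(32·0.0479·413) = 0.1992 m/s.
Check: Re = ρVD/μ = 869·0.1992·0.274/0.0479 = 990.4 < 2300, so the laminar assumption holds.
Q = V·A = 0.1992·(π/4·0.274²) = 0.01175 m³/s = 11.7 L/s.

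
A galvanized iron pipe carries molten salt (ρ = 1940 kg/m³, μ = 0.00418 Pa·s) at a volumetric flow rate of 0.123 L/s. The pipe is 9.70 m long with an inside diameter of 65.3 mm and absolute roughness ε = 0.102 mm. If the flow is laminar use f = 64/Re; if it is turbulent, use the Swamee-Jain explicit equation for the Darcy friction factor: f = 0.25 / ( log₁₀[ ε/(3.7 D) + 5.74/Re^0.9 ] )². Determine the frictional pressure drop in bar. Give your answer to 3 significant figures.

Q = 0.123 L/s = 0.123/1000 = 0.000123 m³/s.
Cross-sectional area A = πD²/4 = π(0.0653)²/4 = 0.003349 m²; mean velocity V = Q/A = 0.000123/0.003349 = 0.03673 m/s.
Reynolds number Re = ρVD/μ = 1940 · 0.03673 · 0.0653 / 0.00418 = 1113.
Re < 2300 → laminar flow, so f = 64/Re = 64/1113 = 0.0575 (the turbulent correlation is not needed).
Darcy-Weisbach: ΔP = f(L/D)(ρV²/2) = 0.0575·(9.7/0.0653)·(1940·0.03673²/2) = 0.0575·148.5·1.308 = 11.18 Pa.
ΔP = 11.18 Pa = 1.12×10^-4 bar.

ΔP ≈ 1.12×10^-4 bar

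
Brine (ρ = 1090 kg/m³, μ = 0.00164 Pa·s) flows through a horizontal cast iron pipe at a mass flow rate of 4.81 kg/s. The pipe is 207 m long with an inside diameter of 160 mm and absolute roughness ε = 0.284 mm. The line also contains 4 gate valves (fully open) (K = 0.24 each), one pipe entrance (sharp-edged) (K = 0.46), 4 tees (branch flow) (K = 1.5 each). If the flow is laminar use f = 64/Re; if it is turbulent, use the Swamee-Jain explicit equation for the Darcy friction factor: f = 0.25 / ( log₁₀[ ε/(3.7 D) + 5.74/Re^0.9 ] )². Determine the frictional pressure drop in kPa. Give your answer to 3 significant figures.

A = πD²/4 = π(0.16)²/4 = 0.02011 m²; mean velocity V = ṁ/(ρA) = 4.81/(1090 · 0.02011) = 0.2195 m/s.
Reynolds number Re = ρVD/μ = 1090 · 0.2195 · 0.16 / 0.00164 = 2.334e+04.
Re > 4000 → turbulent. Relative roughness ε/D = 0.000284/0.16 = 0.00177. Swamee-Jain: f = 0.25/(log₁₀[0.00177/3.7 + 5.74/2.334e+04^0.9])² = 0.25/(log₁₀[0.00048 + 0.000672])² = 0.25/(-2.938)² = 0.02895.
Total minor-loss coefficient ΣK = 4·0.24 + 1·0.46 + 4·1.5 = 7.42.
ΔP = [f·L/D + ΣK]·(ρV²/2) = [0.02895·207/0.16 + 7.42]·(1090·0.2195²/2) = [37.46 + 7.42]·26.25 = 1178 Pa.
ΔP = 1178 Pa = 1.18 kPa.

ΔP ≈ 1.18 kPa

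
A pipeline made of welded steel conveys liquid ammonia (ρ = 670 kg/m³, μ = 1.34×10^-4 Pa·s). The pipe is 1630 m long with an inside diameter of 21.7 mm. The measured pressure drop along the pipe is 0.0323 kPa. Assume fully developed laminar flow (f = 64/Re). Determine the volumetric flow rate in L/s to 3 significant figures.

Q ≈ 8.05×10^-4 L/s

For laminar flow, f = 64/Re with Re = ρVD/μ, so Darcy-Weisbach reduces to ΔP = 32μLV/D². Solving for V: V = ΔP·D²/(32μL) = 32.3·(0.0217)²/(32·0.000134·1630) = 0.002176 m/s.
Check: Re = ρVD/μ = 670·0.002176·0.0217/0.000134 = 236.1 < 2300, so the laminar assumption holds.
Q = V·A = 0.002176·(π/4·0.0217²) = 8.048e-07 m³/s = 8.05×10^-4 L/s.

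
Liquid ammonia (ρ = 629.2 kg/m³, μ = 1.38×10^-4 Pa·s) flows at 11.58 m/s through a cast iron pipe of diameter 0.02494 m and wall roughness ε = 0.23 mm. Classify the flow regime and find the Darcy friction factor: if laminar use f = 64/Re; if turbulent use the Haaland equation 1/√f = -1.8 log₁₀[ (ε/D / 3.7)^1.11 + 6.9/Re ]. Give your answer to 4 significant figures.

Re = ρVD/μ = 629.2·11.58·0.02494/0.000138 = 1.317e+06.
Re > 4000 → turbulent. ε/D = 0.00023/0.02494 = 0.00922; Haaland: 1/√f = -1.8 log₁₀[0.00129 + 5.24e-06] = 5.198, so f = 0.03701.

f ≈ 0.03701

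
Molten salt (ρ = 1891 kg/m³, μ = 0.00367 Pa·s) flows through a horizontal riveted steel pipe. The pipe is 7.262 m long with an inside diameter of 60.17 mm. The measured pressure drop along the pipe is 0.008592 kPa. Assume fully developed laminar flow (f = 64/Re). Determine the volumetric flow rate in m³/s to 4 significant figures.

Q ≈ 1.037×10^-4 m³/s

For laminar flow, f = 64/Re with Re = ρVD/μ, so Darcy-Weisbach reduces to ΔP = 32μLV/D². Solving for V: V = ΔP·D²/(32μL) = 8.592·(0.06017)²/(32·0.00367·7.262) = 0.03647 m/s.
Check: Re = ρVD/μ = 1891·0.03647·0.06017/0.00367 = 1131 < 2300, so the laminar assumption holds.
Q = V·A = 0.03647·(π/4·0.06017²) = 0.0001037 m³/s = 1.037×10^-4 m³/s.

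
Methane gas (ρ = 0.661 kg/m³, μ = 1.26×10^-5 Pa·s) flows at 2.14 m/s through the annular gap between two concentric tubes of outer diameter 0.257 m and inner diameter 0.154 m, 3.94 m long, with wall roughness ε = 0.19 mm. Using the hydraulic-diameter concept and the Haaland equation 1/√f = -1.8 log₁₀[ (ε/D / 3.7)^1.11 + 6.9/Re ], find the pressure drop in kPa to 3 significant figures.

Hydraulic diameter D_h = 4A/P = D_o - D_i = 0.257 - 0.154 = 0.103 m.
Re = ρVD_h/μ = 0.661·2.14·0.103/1.26e-05 = 1.156e+04.
ε/D_h = 0.00019/0.103 = 0.00184; Haaland gives 1/√f = -1.8 log₁₀[0.000216+0.000597] = 5.562, so f = 0.03232.
ΔP = f(L/D_h)(ρV²/2) = 0.03232·3.94/0.103·1.514 = 1.871 Pa.
ΔP = 0.00187 kPa.

ΔP ≈ 0.00187 kPa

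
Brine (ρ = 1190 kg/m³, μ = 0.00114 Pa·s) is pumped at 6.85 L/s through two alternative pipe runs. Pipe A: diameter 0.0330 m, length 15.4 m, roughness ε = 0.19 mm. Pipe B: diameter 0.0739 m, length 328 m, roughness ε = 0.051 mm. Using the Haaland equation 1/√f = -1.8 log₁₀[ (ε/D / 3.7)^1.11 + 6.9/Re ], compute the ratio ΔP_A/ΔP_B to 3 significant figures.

ΔP_A/ΔP_B ≈ 4.16

Pipe A: V = Q/A = 0.00685/0.0008553 = 8.009 m/s; Re = 2.759e+05; ε/D = 0.00576; Haaland → f = 0.03206; ΔP_A = f(L/D)(ρV²/2) = 5.71e+05 Pa.
Pipe B: V = Q/A = 0.00685/0.004289 = 1.597 m/s; Re = 1.232e+05; ε/D = 0.00069; Haaland → f = 0.02039; ΔP_B = f(L/D)(ρV²/2) = 1.373e+05 Pa.
ΔP_A/ΔP_B = 5.71e+05/1.373e+05 = 4.16.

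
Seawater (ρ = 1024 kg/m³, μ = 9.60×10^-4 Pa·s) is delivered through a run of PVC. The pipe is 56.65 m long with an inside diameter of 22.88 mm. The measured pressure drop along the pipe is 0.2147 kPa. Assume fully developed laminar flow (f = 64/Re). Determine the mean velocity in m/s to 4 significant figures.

V ≈ 0.06458 m/s

For laminar flow, f = 64/Re with Re = ρVD/μ, so Darcy-Weisbach reduces to ΔP = 32μLV/D². Solving for V: V = ΔP·D²/(32μL) = 214.7·(0.02288)²/(32·0.00096·56.65) = 0.06458 m/s.
Check: Re = ρVD/μ = 1024·0.06458·0.02288/0.00096 = 1576 < 2300, so the laminar assumption holds.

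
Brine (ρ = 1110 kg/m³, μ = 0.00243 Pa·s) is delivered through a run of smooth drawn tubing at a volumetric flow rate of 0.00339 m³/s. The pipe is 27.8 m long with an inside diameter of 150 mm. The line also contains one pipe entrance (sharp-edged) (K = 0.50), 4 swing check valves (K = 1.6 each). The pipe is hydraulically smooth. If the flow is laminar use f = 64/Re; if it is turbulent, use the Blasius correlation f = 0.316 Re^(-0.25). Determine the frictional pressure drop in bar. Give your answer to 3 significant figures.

ΔP ≈ 0.00253 bar

Cross-sectional area A = πD²/4 = π(0.15)²/4 = 0.01767 m²; mean velocity V = Q/A = 0.00339/0.01767 = 0.1918 m/s.
Reynolds number Re = ρVD/μ = 1110 · 0.1918 · 0.15 / 0.00243 = 1.314e+04.
Re > 4000 → turbulent. Smooth-pipe (Blasius): f = 0.316 Re^(-0.25) = 0.316/(1.314e+04)^0.25 = 0.02951.
Total minor-loss coefficient ΣK = 1·0.5 + 4·1.6 = 6.9.
ΔP = [f·L/D + ΣK]·(ρV²/2) = [0.02951·27.8/0.15 + 6.9]·(1110·0.1918²/2) = [5.47 + 6.9]·20.42 = 252.6 Pa.
ΔP = 252.6 Pa = 0.00253 bar.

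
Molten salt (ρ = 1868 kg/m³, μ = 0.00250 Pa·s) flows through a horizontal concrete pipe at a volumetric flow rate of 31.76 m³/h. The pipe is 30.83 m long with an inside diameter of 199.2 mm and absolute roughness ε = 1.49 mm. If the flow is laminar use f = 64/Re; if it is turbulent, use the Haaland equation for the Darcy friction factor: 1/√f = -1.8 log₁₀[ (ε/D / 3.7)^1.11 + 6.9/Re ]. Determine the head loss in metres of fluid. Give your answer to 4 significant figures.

h_f ≈ 0.02279 m

Q = 31.76 m³/h = 31.76/3600 = 0.008822 m³/s.
Cross-sectional area A = πD²/4 = π(0.1992)²/4 = 0.03117 m²; mean velocity V = Q/A = 0.008822/0.03117 = 0.2831 m/s.
Reynolds number Re = ρVD/μ = 1868 · 0.2831 · 0.1992 / 0.0025 = 4.213e+04.
Re > 4000 → turbulent. Relative roughness ε/D = 0.00149/0.1992 = 0.00748. Haaland: 1/√f = -1.8 log₁₀[(0.00748/3.7)^1.11 + 6.9/4.213e+04] = -1.8 log₁₀[0.00102 + 0.000164] = 5.267, so f = 0.03605.
Darcy-Weisbach: ΔP = f(L/D)(ρV²/2) = 0.03605·(30.83/0.1992)·(1868·0.2831²/2) = 0.03605·154.8·74.85 = 417.6 Pa.
Head loss h_f = ΔP/(ρg) = 417.6/(1868·9.81) = 0.02279 m.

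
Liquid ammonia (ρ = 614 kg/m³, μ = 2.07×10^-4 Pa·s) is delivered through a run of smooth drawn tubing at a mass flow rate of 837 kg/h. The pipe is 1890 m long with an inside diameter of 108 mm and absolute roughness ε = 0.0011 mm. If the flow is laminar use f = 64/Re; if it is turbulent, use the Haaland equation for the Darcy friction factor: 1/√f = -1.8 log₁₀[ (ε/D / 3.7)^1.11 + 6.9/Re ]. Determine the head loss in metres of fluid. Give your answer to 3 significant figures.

h_f ≈ 0.0437 m

ṁ = 837 kg/h = 837/3600 = 0.2325 kg/s.
A = πD²/4 = π(0.108)²/4 = 0.009161 m²; mean velocity V = ṁ/(ρA) = 0.2325/(614 · 0.009161) = 0.04133 m/s.
Reynolds number Re = ρVD/μ = 614 · 0.04133 · 0.108 / 0.000207 = 1.324e+04.
Re > 4000 → turbulent. Relative roughness ε/D = 1.1e-06/0.108 = 1.02e-05. Haaland: 1/√f = -1.8 log₁₀[(1.02e-05/3.7)^1.11 + 6.9/1.324e+04] = -1.8 log₁₀[6.73e-07 + 0.000521] = 5.909, so f = 0.02864.
Darcy-Weisbach: ΔP = f(L/D)(ρV²/2) = 0.02864·(1890/0.108)·(614·0.04133²/2) = 0.02864·1.75e+04·0.5245 = 262.9 Pa.
Head loss h_f = ΔP/(ρg) = 262.9/(614·9.81) = 0.0437 m.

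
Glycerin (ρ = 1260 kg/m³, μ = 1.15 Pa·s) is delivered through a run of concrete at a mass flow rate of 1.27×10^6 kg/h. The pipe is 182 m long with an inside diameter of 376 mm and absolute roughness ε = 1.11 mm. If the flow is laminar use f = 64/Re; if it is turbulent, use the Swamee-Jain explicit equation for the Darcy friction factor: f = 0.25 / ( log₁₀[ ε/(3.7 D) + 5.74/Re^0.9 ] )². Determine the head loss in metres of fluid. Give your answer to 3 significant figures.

ṁ = 1.27×10^6 kg/h = 1.27×10^6/3600 = 352.8 kg/s.
A = πD²/4 = π(0.376)²/4 = 0.111 m²; mean velocity V = ṁ/(ρA) = 352.8/(1260 · 0.111) = 2.522 m/s.
Reynolds number Re = ρVD/μ = 1260 · 2.522 · 0.376 / 1.15 = 1039.
Re < 2300 → laminar flow, so f = 64/Re = 64/1039 = 0.06161 (the turbulent correlation is not needed).
Darcy-Weisbach: ΔP = f(L/D)(ρV²/2) = 0.06161·(182/0.376)·(1260·2.522²/2) = 0.06161·484·4006 = 1.195e+05 Pa.
Head loss h_f = ΔP/(ρg) = 1.195e+05/(1260·9.81) = 9.66 m.

h_f ≈ 9.66 m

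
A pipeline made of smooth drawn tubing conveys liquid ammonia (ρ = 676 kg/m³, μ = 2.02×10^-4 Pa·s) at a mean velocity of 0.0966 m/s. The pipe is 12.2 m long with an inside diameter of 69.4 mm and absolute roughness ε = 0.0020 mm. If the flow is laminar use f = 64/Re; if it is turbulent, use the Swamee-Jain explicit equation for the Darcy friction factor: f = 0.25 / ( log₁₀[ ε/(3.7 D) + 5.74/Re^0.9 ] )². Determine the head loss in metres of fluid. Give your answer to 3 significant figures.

h_f ≈ 0.00210 m

Reynolds number Re = ρVD/μ = 676 · 0.0966 · 0.0694 / 0.000202 = 2.244e+04.
Re > 4000 → turbulent. Relative roughness ε/D = 2e-06/0.0694 = 2.88e-05. Swamee-Jain: f = 0.25/(log₁₀[2.88e-05/3.7 + 5.74/2.244e+04^0.9])² = 0.25/(log₁₀[7.79e-06 + 0.000697])² = 0.25/(-3.152)² = 0.02516.
Darcy-Weisbach: ΔP = f(L/D)(ρV²/2) = 0.02516·(12.2/0.0694)·(676·0.0966²/2) = 0.02516·175.8·3.154 = 13.95 Pa.
Head loss h_f = ΔP/(ρg) = 13.95/(676·9.81) = 0.00210 m.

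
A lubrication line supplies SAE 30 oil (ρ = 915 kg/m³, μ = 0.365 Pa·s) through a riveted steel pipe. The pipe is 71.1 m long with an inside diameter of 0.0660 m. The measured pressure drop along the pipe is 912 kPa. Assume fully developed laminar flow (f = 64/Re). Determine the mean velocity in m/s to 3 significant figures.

For laminar flow, f = 64/Re with Re = ρVD/μ, so Darcy-Weisbach reduces to ΔP = 32μLV/D². Solving for V: V = ΔP·D²/(32μL) = 9.12e+05·(0.066)²/(32·0.365·71.1) = 4.784 m/s.
Check: Re = ρVD/μ = 915·4.784·0.066/0.365 = 791.5 < 2300, so the laminar assumption holds.

V ≈ 4.78 m/s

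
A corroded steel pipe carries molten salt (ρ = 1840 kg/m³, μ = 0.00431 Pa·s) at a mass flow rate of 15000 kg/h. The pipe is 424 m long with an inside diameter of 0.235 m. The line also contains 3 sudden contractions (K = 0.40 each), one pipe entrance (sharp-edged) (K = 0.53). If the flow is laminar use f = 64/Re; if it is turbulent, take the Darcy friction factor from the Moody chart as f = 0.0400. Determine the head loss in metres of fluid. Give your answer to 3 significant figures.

h_f ≈ 0.0103 m

ṁ = 15000 kg/h = 15000/3600 = 4.167 kg/s.
A = πD²/4 = π(0.235)²/4 = 0.04337 m²; mean velocity V = ṁ/(ρA) = 4.167/(1840 · 0.04337) = 0.05221 m/s.
Reynolds number Re = ρVD/μ = 1840 · 0.05221 · 0.235 / 0.00431 = 5238.
Re > 4000 → turbulent; use the Moody-chart value f = 0.0400.
Total minor-loss coefficient ΣK = 3·0.4 + 1·0.53 = 1.73.
ΔP = [f·L/D + ΣK]·(ρV²/2) = [0.04·424/0.235 + 1.73]·(1840·0.05221²/2) = [72.17 + 1.73]·2.508 = 185.3 Pa.
Head loss h_f = ΔP/(ρg) = 185.3/(1840·9.81) = 0.0103 m.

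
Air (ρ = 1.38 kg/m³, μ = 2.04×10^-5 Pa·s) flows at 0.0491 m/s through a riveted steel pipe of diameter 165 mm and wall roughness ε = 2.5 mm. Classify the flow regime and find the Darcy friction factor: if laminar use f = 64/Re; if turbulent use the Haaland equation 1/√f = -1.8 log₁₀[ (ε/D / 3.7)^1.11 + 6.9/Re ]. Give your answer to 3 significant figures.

f ≈ 0.117

Re = ρVD/μ = 1.38·0.0491·0.165/2.04e-05 = 548.
Re < 2300 → laminar, so f = 64/Re = 0.1168 (roughness is irrelevant in laminar flow).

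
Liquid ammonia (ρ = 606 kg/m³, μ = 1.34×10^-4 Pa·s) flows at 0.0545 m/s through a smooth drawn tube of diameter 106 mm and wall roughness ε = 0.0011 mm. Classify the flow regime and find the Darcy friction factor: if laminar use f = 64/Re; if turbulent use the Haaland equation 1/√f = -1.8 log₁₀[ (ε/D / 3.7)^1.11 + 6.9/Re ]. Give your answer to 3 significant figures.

f ≈ 0.0241

Re = ρVD/μ = 606·0.0545·0.106/0.000134 = 2.613e+04.
Re > 4000 → turbulent. ε/D = 1.1e-06/0.106 = 1.04e-05; Haaland: 1/√f = -1.8 log₁₀[6.87e-07 + 0.000264] = 6.439, so f = 0.02412.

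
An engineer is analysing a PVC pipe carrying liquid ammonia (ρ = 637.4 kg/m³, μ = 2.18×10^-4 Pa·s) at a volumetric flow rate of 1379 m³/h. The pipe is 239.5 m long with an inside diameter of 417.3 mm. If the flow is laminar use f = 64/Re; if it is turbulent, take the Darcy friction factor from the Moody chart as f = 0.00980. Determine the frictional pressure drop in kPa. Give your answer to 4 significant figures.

Q = 1379 m³/h = 1379/3600 = 0.3831 m³/s.
Cross-sectional area A = πD²/4 = π(0.4173)²/4 = 0.1368 m²; mean velocity V = Q/A = 0.3831/0.1368 = 2.801 m/s.
Reynolds number Re = ρVD/μ = 637.4 · 2.801 · 0.4173 / 0.000218 = 3.417e+06.
Re > 4000 → turbulent; use the Moody-chart value f = 0.00980.
Darcy-Weisbach: ΔP = f(L/D)(ρV²/2) = 0.0098·(239.5/0.4173)·(637.4·2.801²/2) = 0.0098·573.9·2500 = 1.406e+04 Pa.
ΔP = 1.406e+04 Pa = 14.06 kPa.

ΔP ≈ 14.06 kPa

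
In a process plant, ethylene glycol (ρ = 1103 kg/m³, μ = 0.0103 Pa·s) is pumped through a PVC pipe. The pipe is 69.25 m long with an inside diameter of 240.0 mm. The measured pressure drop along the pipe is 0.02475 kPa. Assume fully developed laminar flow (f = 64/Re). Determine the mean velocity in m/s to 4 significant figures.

V ≈ 0.06246 m/s

For laminar flow, f = 64/Re with Re = ρVD/μ, so Darcy-Weisbach reduces to ΔP = 32μLV/D². Solving for V: V = ΔP·D²/(32μL) = 24.75·(0.24)²/(32·0.0103·69.25) = 0.06246 m/s.
Check: Re = ρVD/μ = 1103·0.06246·0.24/0.0103 = 1605 < 2300, so the laminar assumption holds.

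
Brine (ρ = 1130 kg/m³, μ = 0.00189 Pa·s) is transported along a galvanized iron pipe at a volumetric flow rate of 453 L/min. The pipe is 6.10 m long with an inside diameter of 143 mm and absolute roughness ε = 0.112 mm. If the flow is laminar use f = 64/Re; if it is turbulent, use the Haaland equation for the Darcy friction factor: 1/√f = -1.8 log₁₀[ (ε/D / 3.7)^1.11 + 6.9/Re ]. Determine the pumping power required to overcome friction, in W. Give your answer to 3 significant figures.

P ≈ 0.961 W

Q = 453 L/min = 453/60000 = 0.00755 m³/s.
Cross-sectional area A = πD²/4 = π(0.143)²/4 = 0.01606 m²; mean velocity V = Q/A = 0.00755/0.01606 = 0.4701 m/s.
Reynolds number Re = ρVD/μ = 1130 · 0.4701 · 0.143 / 0.00189 = 4.019e+04.
Re > 4000 → turbulent. Relative roughness ε/D = 0.000112/0.143 = 0.000783. Haaland: 1/√f = -1.8 log₁₀[(0.000783/3.7)^1.11 + 6.9/4.019e+04] = -1.8 log₁₀[8.35e-05 + 0.000172] = 6.468, so f = 0.0239.
Darcy-Weisbach: ΔP = f(L/D)(ρV²/2) = 0.0239·(6.1/0.143)·(1130·0.4701²/2) = 0.0239·42.66·124.9 = 127.3 Pa.
Pumping power P = QΔP = 0.00755·127.3 = 0.9613 W = 0.961 W.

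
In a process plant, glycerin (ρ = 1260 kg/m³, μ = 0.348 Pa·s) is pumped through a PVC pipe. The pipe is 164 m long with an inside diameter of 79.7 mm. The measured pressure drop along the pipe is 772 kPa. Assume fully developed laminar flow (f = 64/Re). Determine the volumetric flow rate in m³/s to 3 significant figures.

Q ≈ 0.0134 m³/s

For laminar flow, f = 64/Re with Re = ρVD/μ, so Darcy-Weisbach reduces to ΔP = 32μLV/D². Solving for V: V = ΔP·D²/(32μL) = 7.72e+05·(0.0797)²/(32·0.348·164) = 2.685 m/s.
Check: Re = ρVD/μ = 1260·2.685·0.0797/0.348 = 774.8 < 2300, so the laminar assumption holds.
Q = V·A = 2.685·(π/4·0.0797²) = 0.0134 m³/s = 0.0134 m³/s.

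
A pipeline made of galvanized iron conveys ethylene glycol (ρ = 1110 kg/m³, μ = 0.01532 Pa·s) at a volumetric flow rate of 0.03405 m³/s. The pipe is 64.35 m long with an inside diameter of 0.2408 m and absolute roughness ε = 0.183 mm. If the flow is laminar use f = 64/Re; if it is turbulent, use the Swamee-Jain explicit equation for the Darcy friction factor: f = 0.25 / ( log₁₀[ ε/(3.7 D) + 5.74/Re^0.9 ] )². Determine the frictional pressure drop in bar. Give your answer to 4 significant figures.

ΔP ≈ 0.02512 bar

Cross-sectional area A = πD²/4 = π(0.2408)²/4 = 0.04554 m²; mean velocity V = Q/A = 0.03405/0.04554 = 0.7477 m/s.
Reynolds number Re = ρVD/μ = 1110 · 0.7477 · 0.2408 / 0.0153 = 1.304e+04.
Re > 4000 → turbulent. Relative roughness ε/D = 0.000183/0.2408 = 0.00076. Swamee-Jain: f = 0.25/(log₁₀[0.00076/3.7 + 5.74/1.304e+04^0.9])² = 0.25/(log₁₀[0.000205 + 0.00114])² = 0.25/(-2.873)² = 0.03029.
Darcy-Weisbach: ΔP = f(L/D)(ρV²/2) = 0.03029·(64.35/0.2408)·(1110·0.7477²/2) = 0.03029·267.2·310.3 = 2512 Pa.
ΔP = 2512 Pa = 0.02512 bar.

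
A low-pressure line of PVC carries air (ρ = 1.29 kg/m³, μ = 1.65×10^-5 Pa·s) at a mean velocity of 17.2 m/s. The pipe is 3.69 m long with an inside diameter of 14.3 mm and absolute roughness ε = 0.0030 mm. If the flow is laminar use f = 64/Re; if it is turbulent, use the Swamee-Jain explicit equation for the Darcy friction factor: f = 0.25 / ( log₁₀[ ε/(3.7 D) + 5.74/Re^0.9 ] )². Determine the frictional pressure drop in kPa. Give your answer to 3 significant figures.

Reynolds number Re = ρVD/μ = 1.29 · 17.2 · 0.0143 / 1.65e-05 = 1.923e+04.
Re > 4000 → turbulent. Relative roughness ε/D = 3e-06/0.0143 = 0.00021. Swamee-Jain: f = 0.25/(log₁₀[0.00021/3.7 + 5.74/1.923e+04^0.9])² = 0.25/(log₁₀[5.67e-05 + 0.0008])² = 0.25/(-3.067)² = 0.02658.
Darcy-Weisbach: ΔP = f(L/D)(ρV²/2) = 0.02658·(3.69/0.0143)·(1.29·17.2²/2) = 0.02658·258·190.8 = 1309 Pa.
ΔP = 1309 Pa = 1.31 kPa.

ΔP ≈ 1.31 kPa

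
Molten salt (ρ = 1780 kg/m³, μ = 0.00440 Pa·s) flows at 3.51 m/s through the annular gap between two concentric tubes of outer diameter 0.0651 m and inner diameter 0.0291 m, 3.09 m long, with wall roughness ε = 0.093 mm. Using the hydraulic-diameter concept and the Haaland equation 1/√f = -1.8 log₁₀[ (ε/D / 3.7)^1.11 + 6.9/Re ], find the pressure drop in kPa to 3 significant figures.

Hydraulic diameter D_h = 4A/P = D_o - D_i = 0.0651 - 0.0291 = 0.036 m.
Re = ρVD_h/μ = 1780·3.51·0.036/0.0044 = 5.112e+04.
ε/D_h = 9.3e-05/0.036 = 0.00258; Haaland gives 1/√f = -1.8 log₁₀[0.000314+0.000135] = 6.026, so f = 0.02754.
ΔP = f(L/D_h)(ρV²/2) = 0.02754·3.09/0.036·1.096e+04 = 2.592e+04 Pa.
ΔP = 25.9 kPa.

ΔP ≈ 25.9 kPa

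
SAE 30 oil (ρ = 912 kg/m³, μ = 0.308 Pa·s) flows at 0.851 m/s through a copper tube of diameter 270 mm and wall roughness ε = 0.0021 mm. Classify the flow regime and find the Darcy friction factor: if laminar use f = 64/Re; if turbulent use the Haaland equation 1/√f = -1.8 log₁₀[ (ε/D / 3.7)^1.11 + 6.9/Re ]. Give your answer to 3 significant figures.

Re = ρVD/μ = 912·0.851·0.27/0.308 = 680.4.
Re < 2300 → laminar, so f = 64/Re = 0.09407 (roughness is irrelevant in laminar flow).

f ≈ 0.0941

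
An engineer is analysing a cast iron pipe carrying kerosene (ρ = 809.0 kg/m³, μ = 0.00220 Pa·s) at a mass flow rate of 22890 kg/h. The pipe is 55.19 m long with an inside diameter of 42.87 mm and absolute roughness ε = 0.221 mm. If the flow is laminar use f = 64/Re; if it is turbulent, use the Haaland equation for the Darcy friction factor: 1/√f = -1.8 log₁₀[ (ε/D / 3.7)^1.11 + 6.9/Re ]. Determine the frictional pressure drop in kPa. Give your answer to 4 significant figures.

ṁ = 22890 kg/h = 22890/3600 = 6.358 kg/s.
A = πD²/4 = π(0.04287)²/4 = 0.001443 m²; mean velocity V = ṁ/(ρA) = 6.358/(809 · 0.001443) = 5.445 m/s.
Reynolds number Re = ρVD/μ = 809 · 5.445 · 0.04287 / 0.0022 = 8.584e+04.
Re > 4000 → turbulent. Relative roughness ε/D = 0.000221/0.04287 = 0.00516. Haaland: 1/√f = -1.8 log₁₀[(0.00516/3.7)^1.11 + 6.9/8.584e+04] = -1.8 log₁₀[0.000676 + 8.04e-05] = 5.618, so f = 0.03168.
Darcy-Weisbach: ΔP = f(L/D)(ρV²/2) = 0.03168·(55.19/0.04287)·(809·5.445²/2) = 0.03168·1287·1.199e+04 = 4.891e+05 Pa.
ΔP = 4.891e+05 Pa = 489.1 kPa.

ΔP ≈ 489.1 kPa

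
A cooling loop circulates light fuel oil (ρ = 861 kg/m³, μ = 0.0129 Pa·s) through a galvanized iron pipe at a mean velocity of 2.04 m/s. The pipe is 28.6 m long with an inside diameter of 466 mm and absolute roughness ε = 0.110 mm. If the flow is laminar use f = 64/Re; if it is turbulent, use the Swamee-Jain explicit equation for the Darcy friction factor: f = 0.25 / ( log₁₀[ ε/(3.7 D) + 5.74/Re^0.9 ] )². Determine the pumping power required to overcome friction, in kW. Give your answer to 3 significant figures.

P ≈ 0.793 kW

Reynolds number Re = ρVD/μ = 861 · 2.04 · 0.466 / 0.0129 = 6.345e+04.
Re > 4000 → turbulent. Relative roughness ε/D = 0.00011/0.466 = 0.000236. Swamee-Jain: f = 0.25/(log₁₀[0.000236/3.7 + 5.74/6.345e+04^0.9])² = 0.25/(log₁₀[6.38e-05 + 0.000273])² = 0.25/(-3.472)² = 0.02074.
Darcy-Weisbach: ΔP = f(L/D)(ρV²/2) = 0.02074·(28.6/0.466)·(861·2.04²/2) = 0.02074·61.37·1792 = 2280 Pa.
Q = V·A = 2.04·0.1706 = 0.3479 m³/s.
Pumping power P = QΔP = 0.3479·2280 = 793.3 W = 0.793 kW.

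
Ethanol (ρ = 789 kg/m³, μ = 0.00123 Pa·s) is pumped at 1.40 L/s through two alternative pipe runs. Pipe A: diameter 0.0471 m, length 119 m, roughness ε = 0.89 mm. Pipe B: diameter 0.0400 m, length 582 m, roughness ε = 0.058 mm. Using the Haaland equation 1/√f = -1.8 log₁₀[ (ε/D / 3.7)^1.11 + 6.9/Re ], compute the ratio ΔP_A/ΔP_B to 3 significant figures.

Pipe A: V = Q/A = 0.0014/0.001742 = 0.8035 m/s; Re = 2.428e+04; ε/D = 0.0189; Haaland → f = 0.04927; ΔP_A = f(L/D)(ρV²/2) = 3.171e+04 Pa.
Pipe B: V = Q/A = 0.0014/0.001257 = 1.114 m/s; Re = 2.859e+04; ε/D = 0.00145; Haaland → f = 0.02685; ΔP_B = f(L/D)(ρV²/2) = 1.913e+05 Pa.
ΔP_A/ΔP_B = 3.171e+04/1.913e+05 = 0.166.

ΔP_A/ΔP_B ≈ 0.166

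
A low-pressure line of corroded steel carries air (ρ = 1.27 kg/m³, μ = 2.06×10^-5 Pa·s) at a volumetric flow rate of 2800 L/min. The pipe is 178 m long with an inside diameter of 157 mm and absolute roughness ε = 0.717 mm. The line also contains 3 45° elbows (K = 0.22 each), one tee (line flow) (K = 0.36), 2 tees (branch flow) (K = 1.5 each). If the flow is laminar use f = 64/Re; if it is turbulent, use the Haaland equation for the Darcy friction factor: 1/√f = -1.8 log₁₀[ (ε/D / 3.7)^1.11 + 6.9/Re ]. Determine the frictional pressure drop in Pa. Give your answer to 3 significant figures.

Q = 2800 L/min = 2800/60000 = 0.04667 m³/s.
Cross-sectional area A = πD²/4 = π(0.157)²/4 = 0.01936 m²; mean velocity V = Q/A = 0.04667/0.01936 = 2.411 m/s.
Reynolds number Re = ρVD/μ = 1.27 · 2.411 · 0.157 / 2.06e-05 = 2.333e+04.
Re > 4000 → turbulent. Relative roughness ε/D = 0.000717/0.157 = 0.00457. Haaland: 1/√f = -1.8 log₁₀[(0.00457/3.7)^1.11 + 6.9/2.333e+04] = -1.8 log₁₀[0.000591 + 0.000296] = 5.494, so f = 0.03313.
Total minor-loss coefficient ΣK = 3·0.22 + 1·0.36 + 2·1.5 = 4.02.
ΔP = [f·L/D + ΣK]·(ρV²/2) = [0.03313·178/0.157 + 4.02]·(1.27·2.411²/2) = [37.56 + 4.02]·3.69 = 153.4 Pa.

ΔP ≈ 153 Pa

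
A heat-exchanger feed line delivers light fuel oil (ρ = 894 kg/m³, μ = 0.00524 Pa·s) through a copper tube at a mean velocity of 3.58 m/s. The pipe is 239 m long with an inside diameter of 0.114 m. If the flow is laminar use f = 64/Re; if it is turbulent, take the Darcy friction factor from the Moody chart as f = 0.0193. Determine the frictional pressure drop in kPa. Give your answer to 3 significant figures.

ΔP ≈ 232 kPa

Reynolds number Re = ρVD/μ = 894 · 3.58 · 0.114 / 0.00524 = 6.963e+04.
Re > 4000 → turbulent; use the Moody-chart value f = 0.0193.
Darcy-Weisbach: ΔP = f(L/D)(ρV²/2) = 0.0193·(239/0.114)·(894·3.58²/2) = 0.0193·2096·5729 = 2.318e+05 Pa.
ΔP = 2.318e+05 Pa = 232 kPa.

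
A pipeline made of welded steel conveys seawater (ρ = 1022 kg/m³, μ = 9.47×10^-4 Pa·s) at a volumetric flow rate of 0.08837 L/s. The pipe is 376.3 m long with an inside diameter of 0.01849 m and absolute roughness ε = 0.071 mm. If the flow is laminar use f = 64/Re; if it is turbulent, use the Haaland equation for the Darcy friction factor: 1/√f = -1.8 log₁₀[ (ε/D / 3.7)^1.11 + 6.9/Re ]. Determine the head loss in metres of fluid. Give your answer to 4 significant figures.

Q = 0.08837 L/s = 0.08837/1000 = 8.837e-05 m³/s.
Cross-sectional area A = πD²/4 = π(0.01849)²/4 = 0.0002685 m²; mean velocity V = Q/A = 8.837e-05/0.0002685 = 0.3291 m/s.
Reynolds number Re = ρVD/μ = 1022 · 0.3291 · 0.01849 / 0.000947 = 6567.
Re > 4000 → turbulent. Relative roughness ε/D = 7.1e-05/0.01849 = 0.00384. Haaland: 1/√f = -1.8 log₁₀[(0.00384/3.7)^1.11 + 6.9/6567] = -1.8 log₁₀[0.000487 + 0.00105] = 5.063, so f = 0.039.
Darcy-Weisbach: ΔP = f(L/D)(ρV²/2) = 0.039·(376.3/0.01849)·(1022·0.3291²/2) = 0.039·2.035e+04·55.35 = 4.393e+04 Pa.
Head loss h_f = ΔP/(ρg) = 4.393e+04/(1022·9.81) = 4.382 m.

h_f ≈ 4.382 m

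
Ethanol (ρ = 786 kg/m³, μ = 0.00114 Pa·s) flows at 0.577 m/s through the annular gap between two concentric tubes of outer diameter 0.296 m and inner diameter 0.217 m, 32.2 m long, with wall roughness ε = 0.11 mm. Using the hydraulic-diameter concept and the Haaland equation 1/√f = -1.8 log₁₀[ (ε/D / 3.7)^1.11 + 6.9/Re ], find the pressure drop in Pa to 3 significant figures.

Hydraulic diameter D_h = 4A/P = D_o - D_i = 0.296 - 0.217 = 0.079 m.
Re = ρVD_h/μ = 786·0.577·0.079/0.00114 = 3.143e+04.
ε/D_h = 0.00011/0.079 = 0.00139; Haaland gives 1/√f = -1.8 log₁₀[0.000158+0.00022] = 6.161, so f = 0.02634.
ΔP = f(L/D_h)(ρV²/2) = 0.02634·32.2/0.079·130.8 = 1405 Pa.

ΔP ≈ 1400 Pa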